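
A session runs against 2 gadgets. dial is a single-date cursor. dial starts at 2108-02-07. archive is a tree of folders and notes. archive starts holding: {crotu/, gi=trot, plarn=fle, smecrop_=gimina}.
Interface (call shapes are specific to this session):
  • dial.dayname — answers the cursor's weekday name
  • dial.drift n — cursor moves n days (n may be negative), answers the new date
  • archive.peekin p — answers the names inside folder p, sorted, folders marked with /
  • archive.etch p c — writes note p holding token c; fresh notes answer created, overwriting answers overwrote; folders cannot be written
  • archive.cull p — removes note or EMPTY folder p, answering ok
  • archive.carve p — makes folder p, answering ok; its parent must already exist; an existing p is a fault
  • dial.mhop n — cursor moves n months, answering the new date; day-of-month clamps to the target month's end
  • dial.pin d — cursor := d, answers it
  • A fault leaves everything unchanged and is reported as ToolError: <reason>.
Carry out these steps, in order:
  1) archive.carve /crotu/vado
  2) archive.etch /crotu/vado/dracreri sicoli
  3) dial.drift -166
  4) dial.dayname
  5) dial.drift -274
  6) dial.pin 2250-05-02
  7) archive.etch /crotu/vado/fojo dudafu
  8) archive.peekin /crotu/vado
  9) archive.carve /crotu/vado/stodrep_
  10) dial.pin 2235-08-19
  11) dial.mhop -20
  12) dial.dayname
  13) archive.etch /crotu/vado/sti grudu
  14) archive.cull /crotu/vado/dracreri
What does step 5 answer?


==> archive.carve(p='/crotu/vado')
<== ok
==> archive.etch(p='/crotu/vado/dracreri', c='sicoli')
<== created
==> dial.drift(n='-166')
<== 2107-08-25
==> dial.dayname()
<== Thursday
==> dial.drift(n='-274')
<== 2106-11-24
==> dial.pin(d='2250-05-02')
<== 2250-05-02
==> archive.etch(p='/crotu/vado/fojo', c='dudafu')
<== created
==> archive.peekin(p='/crotu/vado')
<== [dracreri, fojo]
==> archive.carve(p='/crotu/vado/stodrep_')
<== ok
==> dial.pin(d='2235-08-19')
<== 2235-08-19
==> dial.mhop(n='-20')
<== 2233-12-19
==> dial.dayname()
<== Thursday
==> archive.etch(p='/crotu/vado/sti', c='grudu')
<== created
==> archive.cull(p='/crotu/vado/dracreri')
<== ok

Answer: 2106-11-24


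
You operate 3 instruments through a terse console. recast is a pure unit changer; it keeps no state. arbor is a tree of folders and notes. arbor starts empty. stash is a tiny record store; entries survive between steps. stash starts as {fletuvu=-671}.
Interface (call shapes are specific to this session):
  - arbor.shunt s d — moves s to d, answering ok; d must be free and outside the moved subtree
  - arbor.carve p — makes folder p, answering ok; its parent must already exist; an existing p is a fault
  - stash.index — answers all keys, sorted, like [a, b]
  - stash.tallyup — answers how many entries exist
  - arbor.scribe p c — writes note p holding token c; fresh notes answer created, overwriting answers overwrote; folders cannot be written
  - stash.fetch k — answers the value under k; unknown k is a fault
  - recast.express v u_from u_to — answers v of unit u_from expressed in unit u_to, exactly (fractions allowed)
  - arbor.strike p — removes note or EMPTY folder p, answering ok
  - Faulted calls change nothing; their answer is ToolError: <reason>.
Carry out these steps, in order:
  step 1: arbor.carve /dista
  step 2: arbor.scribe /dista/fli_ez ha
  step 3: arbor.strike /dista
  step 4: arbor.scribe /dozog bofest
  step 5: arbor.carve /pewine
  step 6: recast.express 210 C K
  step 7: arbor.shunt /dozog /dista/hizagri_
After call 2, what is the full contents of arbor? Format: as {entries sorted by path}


I run carve using p='/dista', yielding ok.
Then scribe using p='/dista/fli_ez', c='ha', — result: created.
I try strike using p='/dista', which returns ToolError: not empty.
I try scribe using p='/dozog', c='bofest': created.
I run carve using p='/pewine': ok.
Now I run express using v='210', u_from='C', u_to='K', — result: 9663/20.
Next I call shunt using s='/dozog', d='/dista/hizagri_', yielding ok.

Answer: {dista/, dista/fli_ez=ha}


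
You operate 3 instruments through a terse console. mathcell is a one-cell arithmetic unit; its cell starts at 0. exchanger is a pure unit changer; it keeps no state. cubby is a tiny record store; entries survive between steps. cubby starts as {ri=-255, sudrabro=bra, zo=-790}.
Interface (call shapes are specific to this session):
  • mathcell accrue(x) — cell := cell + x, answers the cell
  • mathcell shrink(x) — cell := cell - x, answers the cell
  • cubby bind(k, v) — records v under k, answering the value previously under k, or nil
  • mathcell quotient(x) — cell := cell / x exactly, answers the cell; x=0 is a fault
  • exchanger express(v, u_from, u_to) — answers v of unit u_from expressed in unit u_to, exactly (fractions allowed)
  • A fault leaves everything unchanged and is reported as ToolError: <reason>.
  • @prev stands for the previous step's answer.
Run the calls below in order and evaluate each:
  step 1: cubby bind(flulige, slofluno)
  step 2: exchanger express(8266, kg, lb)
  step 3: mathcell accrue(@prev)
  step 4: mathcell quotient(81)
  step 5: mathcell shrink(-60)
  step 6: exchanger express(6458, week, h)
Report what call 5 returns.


Answer: 1047045891820/3674098197

Derivation:
CALL cubby bind[k=flulige; v=slofluno]
RET  nil
CALL exchanger express[v=8266; u_from=kg; u_to=lb]
RET  826600000000/45359237
CALL mathcell accrue[x=@prev]
RET  826600000000/45359237
CALL mathcell quotient[x=81]
RET  826600000000/3674098197
CALL mathcell shrink[x=-60]
RET  1047045891820/3674098197
CALL exchanger express[v=6458; u_from=week; u_to=h]
RET  1084944


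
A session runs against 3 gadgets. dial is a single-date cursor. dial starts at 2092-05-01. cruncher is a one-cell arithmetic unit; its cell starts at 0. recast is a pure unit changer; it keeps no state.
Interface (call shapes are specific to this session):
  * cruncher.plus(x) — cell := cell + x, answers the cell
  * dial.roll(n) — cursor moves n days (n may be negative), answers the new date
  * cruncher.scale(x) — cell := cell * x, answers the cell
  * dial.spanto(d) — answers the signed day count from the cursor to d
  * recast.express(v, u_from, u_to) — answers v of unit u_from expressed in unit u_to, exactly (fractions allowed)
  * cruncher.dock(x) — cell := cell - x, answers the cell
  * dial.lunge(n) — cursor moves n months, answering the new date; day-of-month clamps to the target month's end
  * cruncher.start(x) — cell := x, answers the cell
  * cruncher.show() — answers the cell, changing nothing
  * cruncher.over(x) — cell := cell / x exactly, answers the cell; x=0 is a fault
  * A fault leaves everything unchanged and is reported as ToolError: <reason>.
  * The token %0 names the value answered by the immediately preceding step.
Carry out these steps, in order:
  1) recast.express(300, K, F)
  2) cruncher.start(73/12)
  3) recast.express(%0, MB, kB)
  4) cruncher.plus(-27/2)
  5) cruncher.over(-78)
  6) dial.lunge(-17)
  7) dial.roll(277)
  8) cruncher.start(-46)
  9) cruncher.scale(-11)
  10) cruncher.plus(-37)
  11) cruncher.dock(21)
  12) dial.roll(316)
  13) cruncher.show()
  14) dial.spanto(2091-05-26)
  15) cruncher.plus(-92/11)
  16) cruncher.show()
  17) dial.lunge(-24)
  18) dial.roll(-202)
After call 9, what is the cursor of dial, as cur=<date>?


Answer: cur=2091-09-04

Derivation:
Using recast.express passing 300, K, F: 8033/100.
I try cruncher.start passing 73/12: 73/12.
Now I run recast.express passing %0, MB, kB, yielding 18250/3.
Next I call cruncher.plus passing -27/2, and observe -89/12.
Then cruncher.over passing -78, yielding 89/936.
Then dial.lunge passing -17, — result: 2090-12-01.
I use dial.roll passing 277, which returns 2091-09-04.
I call cruncher.start passing -46, — result: -46.
Invoking cruncher.scale passing -11, → 506.
Invoking cruncher.plus passing -37, and see 469.
I run cruncher.dock passing 21, and observe 448.
Invoking dial.roll passing 316, which returns 2092-07-16.
Invoking cruncher.show(), yielding 448.
Now I run dial.spanto passing 2091-05-26, and get -417.
Using cruncher.plus passing -92/11, and get 4836/11.
Then cruncher.show, and see 4836/11.
Then dial.lunge passing -24, and get 2090-07-16.
Using dial.roll passing -202, and see 2089-12-26.


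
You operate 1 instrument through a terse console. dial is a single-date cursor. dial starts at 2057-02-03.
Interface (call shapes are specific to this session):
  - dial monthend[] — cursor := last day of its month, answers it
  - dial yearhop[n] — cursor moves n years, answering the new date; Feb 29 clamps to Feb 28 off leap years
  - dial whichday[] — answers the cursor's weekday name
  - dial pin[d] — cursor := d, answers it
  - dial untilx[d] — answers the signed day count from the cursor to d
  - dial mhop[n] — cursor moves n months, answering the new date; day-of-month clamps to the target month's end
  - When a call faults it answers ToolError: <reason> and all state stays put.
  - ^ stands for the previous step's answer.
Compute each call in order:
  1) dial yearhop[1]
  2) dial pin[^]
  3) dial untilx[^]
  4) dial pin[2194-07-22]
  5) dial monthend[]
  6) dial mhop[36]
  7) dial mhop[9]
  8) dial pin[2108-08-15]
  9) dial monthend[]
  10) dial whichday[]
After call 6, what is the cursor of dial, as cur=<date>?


Answer: cur=2197-07-31

Derivation:
[in] dial yearhop 1
= 2058-02-03
[in] dial pin ^
= 2058-02-03
[in] dial untilx ^
= 0
[in] dial pin 2194-07-22
= 2194-07-22
[in] dial monthend
= 2194-07-31
[in] dial mhop 36
= 2197-07-31
[in] dial mhop 9
= 2198-04-30
[in] dial pin 2108-08-15
= 2108-08-15
[in] dial monthend
= 2108-08-31
[in] dial whichday
= Friday


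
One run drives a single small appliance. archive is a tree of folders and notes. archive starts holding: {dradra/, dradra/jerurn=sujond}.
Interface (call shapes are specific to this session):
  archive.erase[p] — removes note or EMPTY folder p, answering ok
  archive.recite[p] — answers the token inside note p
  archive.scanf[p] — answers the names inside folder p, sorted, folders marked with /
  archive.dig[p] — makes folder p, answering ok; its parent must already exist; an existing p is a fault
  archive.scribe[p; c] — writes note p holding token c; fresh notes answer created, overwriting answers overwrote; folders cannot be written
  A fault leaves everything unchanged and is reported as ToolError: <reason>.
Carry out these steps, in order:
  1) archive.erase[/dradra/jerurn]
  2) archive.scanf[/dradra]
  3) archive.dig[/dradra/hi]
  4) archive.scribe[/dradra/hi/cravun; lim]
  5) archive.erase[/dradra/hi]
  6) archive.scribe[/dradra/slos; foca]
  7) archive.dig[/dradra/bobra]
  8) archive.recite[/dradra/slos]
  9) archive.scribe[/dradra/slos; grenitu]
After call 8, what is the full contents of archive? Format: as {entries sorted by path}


·→ archive.erase(p: /dradra/jerurn)
·← ok
·→ archive.scanf(p: /dradra)
·← []
·→ archive.dig(p: /dradra/hi)
·← ok
·→ archive.scribe(p: /dradra/hi/cravun, c: lim)
·← created
·→ archive.erase(p: /dradra/hi)
·← ToolError: not empty
·→ archive.scribe(p: /dradra/slos, c: foca)
·← created
·→ archive.dig(p: /dradra/bobra)
·← ok
·→ archive.recite(p: /dradra/slos)
·← foca
·→ archive.scribe(p: /dradra/slos, c: grenitu)
·← overwrote

Answer: {dradra/, dradra/bobra/, dradra/hi/, dradra/hi/cravun=lim, dradra/slos=foca}


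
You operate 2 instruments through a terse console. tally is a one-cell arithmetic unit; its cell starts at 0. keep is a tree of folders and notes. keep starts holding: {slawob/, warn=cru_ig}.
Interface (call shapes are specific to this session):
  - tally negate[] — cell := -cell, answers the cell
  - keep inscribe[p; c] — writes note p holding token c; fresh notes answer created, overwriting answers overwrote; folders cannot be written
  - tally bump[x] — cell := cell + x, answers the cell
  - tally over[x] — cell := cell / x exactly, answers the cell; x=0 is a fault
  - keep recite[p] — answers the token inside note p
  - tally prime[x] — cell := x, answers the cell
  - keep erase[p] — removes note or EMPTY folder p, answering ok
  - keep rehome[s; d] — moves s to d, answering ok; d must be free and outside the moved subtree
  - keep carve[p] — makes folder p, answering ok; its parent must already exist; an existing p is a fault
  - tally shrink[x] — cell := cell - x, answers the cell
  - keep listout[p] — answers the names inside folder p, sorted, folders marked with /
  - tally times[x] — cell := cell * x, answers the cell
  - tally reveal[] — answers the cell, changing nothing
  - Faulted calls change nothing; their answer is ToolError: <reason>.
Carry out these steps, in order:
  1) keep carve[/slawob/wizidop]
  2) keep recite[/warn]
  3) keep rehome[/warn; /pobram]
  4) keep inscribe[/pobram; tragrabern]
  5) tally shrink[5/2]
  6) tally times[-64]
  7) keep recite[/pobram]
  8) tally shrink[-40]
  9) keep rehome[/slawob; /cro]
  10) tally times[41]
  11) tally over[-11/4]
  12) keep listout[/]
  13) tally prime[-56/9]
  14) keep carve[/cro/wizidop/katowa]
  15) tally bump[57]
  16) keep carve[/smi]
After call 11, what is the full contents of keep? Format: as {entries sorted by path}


I call keep carve(p: /slawob/wizidop), and get ok.
I try keep recite(p: /warn), yielding cru_ig.
Then keep rehome(s: /warn, d: /pobram), and observe ok.
Then keep inscribe(p: /pobram, c: tragrabern), and get overwrote.
Using tally shrink(x: 5/2), yielding -5/2.
I try tally times(x: -64), — result: 160.
I run keep recite(p: /pobram), yielding tragrabern.
Invoking tally shrink(x: -40), and observe 200.
Next I call keep rehome(s: /slawob, d: /cro), → ok.
I use tally times(x: 41), and see 8200.
Then tally over(x: -11/4), and get -32800/11.
I call keep listout(p: /), yielding [cro/, pobram].
Invoking tally prime(x: -56/9), and get -56/9.
Then keep carve(p: /cro/wizidop/katowa): ok.
Then tally bump(x: 57), giving 457/9.
Calling keep carve(p: /smi): ok.

Answer: {cro/, cro/wizidop/, pobram=tragrabern}


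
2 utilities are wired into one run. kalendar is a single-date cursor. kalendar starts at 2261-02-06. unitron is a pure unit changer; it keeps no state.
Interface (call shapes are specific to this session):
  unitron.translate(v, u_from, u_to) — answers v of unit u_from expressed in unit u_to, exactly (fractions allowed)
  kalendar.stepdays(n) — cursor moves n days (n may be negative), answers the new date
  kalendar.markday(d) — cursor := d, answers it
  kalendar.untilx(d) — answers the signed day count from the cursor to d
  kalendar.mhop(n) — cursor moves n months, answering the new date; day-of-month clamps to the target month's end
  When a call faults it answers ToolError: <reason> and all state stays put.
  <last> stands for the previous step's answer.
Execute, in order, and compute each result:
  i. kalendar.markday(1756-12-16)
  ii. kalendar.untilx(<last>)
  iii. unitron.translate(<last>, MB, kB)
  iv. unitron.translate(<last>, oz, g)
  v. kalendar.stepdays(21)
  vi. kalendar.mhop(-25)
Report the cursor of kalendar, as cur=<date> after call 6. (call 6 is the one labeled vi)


>> kalendar.markday(d=1756-12-16)
<< 1756-12-16
>> kalendar.untilx(d=<last>)
<< 0
>> unitron.translate(v=<last>, u_from=MB, u_to=kB)
<< 0
>> unitron.translate(v=<last>, u_from=oz, u_to=g)
<< 0
>> kalendar.stepdays(n=21)
<< 1757-01-06
>> kalendar.mhop(n=-25)
<< 1754-12-06

Answer: cur=1754-12-06


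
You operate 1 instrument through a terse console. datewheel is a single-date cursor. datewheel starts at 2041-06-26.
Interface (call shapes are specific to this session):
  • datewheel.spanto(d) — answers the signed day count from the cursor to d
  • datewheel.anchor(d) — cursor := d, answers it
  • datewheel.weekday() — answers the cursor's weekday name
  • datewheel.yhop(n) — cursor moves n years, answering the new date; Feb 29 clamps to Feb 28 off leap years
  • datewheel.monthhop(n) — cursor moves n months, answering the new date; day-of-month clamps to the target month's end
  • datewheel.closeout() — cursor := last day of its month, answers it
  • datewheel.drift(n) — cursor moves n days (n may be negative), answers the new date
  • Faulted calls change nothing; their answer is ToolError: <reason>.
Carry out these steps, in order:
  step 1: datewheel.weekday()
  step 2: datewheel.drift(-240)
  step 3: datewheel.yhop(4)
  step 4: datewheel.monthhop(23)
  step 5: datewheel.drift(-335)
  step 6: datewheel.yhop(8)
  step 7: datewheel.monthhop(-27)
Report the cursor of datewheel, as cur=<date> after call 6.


[in] weekday
  Wednesday
[in] drift n→-240
  2040-10-29
[in] yhop n→4
  2044-10-29
[in] monthhop n→23
  2046-09-29
[in] drift n→-335
  2045-10-29
[in] yhop n→8
  2053-10-29
[in] monthhop n→-27
  2051-07-29

Answer: cur=2053-10-29


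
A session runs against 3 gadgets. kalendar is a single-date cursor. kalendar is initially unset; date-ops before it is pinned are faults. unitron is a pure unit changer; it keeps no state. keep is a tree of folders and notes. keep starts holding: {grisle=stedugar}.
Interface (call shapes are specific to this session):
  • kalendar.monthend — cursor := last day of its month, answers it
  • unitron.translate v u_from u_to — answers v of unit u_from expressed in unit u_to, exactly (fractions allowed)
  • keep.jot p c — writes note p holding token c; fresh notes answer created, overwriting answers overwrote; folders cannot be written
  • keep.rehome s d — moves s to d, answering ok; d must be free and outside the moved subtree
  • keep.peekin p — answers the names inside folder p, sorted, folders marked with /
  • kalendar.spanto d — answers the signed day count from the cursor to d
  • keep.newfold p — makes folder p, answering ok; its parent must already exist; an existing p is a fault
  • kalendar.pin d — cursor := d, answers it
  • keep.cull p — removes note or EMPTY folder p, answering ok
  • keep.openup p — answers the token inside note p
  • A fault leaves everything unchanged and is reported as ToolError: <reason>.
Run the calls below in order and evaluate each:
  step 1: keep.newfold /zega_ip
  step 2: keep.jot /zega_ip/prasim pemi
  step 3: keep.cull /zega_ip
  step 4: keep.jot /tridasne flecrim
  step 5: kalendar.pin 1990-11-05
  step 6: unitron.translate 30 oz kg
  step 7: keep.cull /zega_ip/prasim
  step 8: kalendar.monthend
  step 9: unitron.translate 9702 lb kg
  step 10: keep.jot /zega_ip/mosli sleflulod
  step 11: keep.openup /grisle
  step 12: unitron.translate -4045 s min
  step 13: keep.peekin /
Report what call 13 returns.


Answer: [grisle, tridasne, zega_ip/]

Derivation:
~$ keep.newfold p: /zega_ip
  ok
~$ keep.jot p: /zega_ip/prasim c: pemi
  created
~$ keep.cull p: /zega_ip
  ToolError: not empty
~$ keep.jot p: /tridasne c: flecrim
  created
~$ kalendar.pin d: 1990-11-05
  1990-11-05
~$ unitron.translate v: 30 u_from: oz u_to: kg
  136077711/160000000
~$ keep.cull p: /zega_ip/prasim
  ok
~$ kalendar.monthend
  1990-11-30
~$ unitron.translate v: 9702 u_from: lb u_to: kg
  220037658687/50000000
~$ keep.jot p: /zega_ip/mosli c: sleflulod
  created
~$ keep.openup p: /grisle
  stedugar
~$ unitron.translate v: -4045 u_from: s u_to: min
  -809/12
~$ keep.peekin p: /
  [grisle, tridasne, zega_ip/]


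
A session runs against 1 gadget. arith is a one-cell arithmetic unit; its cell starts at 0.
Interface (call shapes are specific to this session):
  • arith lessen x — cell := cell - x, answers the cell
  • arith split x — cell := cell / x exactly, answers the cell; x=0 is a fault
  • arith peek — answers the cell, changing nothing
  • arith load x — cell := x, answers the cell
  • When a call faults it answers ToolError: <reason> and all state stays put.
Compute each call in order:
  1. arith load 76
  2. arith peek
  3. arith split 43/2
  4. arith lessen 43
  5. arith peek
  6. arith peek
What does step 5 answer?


Answer: -1697/43

Derivation:
·→ arith load(x='76')
·← 76
·→ arith peek()
·← 76
·→ arith split(x='43/2')
·← 152/43
·→ arith lessen(x='43')
·← -1697/43
·→ arith peek()
·← -1697/43
·→ arith peek()
·← -1697/43


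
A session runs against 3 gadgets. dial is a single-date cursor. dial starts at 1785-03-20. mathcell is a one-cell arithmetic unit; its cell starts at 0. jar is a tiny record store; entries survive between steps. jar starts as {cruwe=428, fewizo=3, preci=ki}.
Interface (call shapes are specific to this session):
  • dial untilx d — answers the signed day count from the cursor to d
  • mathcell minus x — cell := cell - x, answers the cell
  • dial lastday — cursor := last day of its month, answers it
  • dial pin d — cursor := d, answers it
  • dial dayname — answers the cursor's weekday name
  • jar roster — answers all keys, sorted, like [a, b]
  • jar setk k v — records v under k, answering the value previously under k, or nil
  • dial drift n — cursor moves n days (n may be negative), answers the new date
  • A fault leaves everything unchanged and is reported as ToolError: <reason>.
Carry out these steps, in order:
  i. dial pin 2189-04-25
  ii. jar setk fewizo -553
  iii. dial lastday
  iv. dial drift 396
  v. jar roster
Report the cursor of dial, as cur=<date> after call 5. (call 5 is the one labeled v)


! dial pin(d='2189-04-25') : 2189-04-25
! jar setk(k='fewizo', v='-553') : 3
! dial lastday() : 2189-04-30
! dial drift(n='396') : 2190-05-31
! jar roster() : [cruwe, fewizo, preci]

Answer: cur=2190-05-31


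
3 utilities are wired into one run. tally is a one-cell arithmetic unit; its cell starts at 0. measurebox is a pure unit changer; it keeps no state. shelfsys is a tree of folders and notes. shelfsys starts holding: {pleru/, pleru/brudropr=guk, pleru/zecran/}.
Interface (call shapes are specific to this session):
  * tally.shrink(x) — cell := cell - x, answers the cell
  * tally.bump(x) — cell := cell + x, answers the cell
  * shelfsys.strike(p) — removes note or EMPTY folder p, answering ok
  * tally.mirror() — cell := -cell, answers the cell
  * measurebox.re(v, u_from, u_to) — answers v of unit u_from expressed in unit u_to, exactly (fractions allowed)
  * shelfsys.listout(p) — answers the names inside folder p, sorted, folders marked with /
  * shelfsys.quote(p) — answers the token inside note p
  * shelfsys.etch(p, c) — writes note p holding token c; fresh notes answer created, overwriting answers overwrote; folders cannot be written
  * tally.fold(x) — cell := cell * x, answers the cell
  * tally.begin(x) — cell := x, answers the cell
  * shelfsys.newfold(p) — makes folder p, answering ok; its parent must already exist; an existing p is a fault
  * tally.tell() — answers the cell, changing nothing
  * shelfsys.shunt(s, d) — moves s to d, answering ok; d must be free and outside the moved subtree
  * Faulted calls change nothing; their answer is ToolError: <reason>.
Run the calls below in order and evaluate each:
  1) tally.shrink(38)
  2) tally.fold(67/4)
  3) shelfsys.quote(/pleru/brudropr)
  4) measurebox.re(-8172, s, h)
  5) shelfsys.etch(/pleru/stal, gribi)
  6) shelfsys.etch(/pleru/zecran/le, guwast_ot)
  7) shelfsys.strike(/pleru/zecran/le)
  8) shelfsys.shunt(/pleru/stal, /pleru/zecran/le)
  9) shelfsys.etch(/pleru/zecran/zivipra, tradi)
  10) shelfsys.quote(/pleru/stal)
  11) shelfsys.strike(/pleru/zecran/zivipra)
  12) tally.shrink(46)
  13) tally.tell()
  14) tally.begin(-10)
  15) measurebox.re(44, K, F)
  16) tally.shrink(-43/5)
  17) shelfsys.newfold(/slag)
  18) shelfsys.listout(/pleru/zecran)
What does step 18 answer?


Answer: [le]

Derivation:
> tally.shrink x=38
:: -38
> tally.fold x=67/4
:: -1273/2
> shelfsys.quote p=/pleru/brudropr
:: guk
> measurebox.re v=-8172 u_from=s u_to=h
:: -227/100
> shelfsys.etch p=/pleru/stal c=gribi
:: created
> shelfsys.etch p=/pleru/zecran/le c=guwast_ot
:: created
> shelfsys.strike p=/pleru/zecran/le
:: ok
> shelfsys.shunt s=/pleru/stal d=/pleru/zecran/le
:: ok
> shelfsys.etch p=/pleru/zecran/zivipra c=tradi
:: created
> shelfsys.quote p=/pleru/stal
:: ToolError: not found
> shelfsys.strike p=/pleru/zecran/zivipra
:: ok
> tally.shrink x=46
:: -1365/2
> tally.tell
:: -1365/2
> tally.begin x=-10
:: -10
> measurebox.re v=44 u_from=K u_to=F
:: -38047/100
> tally.shrink x=-43/5
:: -7/5
> shelfsys.newfold p=/slag
:: ok
> shelfsys.listout p=/pleru/zecran
:: [le]


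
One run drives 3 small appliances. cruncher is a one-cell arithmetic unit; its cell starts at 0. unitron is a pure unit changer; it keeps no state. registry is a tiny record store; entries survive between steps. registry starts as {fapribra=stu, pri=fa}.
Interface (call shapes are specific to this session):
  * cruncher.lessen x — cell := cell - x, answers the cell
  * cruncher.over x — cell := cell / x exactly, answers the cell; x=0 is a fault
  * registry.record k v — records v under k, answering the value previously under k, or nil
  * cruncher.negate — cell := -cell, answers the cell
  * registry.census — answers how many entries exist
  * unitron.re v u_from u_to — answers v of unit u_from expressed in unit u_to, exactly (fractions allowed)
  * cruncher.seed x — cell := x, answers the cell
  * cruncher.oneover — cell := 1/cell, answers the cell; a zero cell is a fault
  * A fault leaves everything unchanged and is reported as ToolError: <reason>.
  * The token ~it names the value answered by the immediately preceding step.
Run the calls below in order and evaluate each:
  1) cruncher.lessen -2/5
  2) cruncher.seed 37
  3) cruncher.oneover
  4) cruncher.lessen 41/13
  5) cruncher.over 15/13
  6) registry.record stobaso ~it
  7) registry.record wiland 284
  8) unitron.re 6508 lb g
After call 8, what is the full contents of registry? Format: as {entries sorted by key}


Answer: {fapribra=stu, pri=fa, stobaso=-1504/555, wiland=284}

Derivation:
Act: lessen[-2/5]
Obs: 2/5
Act: seed[37]
Obs: 37
Act: oneover[]
Obs: 1/37
Act: lessen[41/13]
Obs: -1504/481
Act: over[15/13]
Obs: -1504/555
Act: record[stobaso; ~it]
Obs: nil
Act: record[wiland; 284]
Obs: nil
Act: re[6508; lb; g]
Obs: 73799478599/25000


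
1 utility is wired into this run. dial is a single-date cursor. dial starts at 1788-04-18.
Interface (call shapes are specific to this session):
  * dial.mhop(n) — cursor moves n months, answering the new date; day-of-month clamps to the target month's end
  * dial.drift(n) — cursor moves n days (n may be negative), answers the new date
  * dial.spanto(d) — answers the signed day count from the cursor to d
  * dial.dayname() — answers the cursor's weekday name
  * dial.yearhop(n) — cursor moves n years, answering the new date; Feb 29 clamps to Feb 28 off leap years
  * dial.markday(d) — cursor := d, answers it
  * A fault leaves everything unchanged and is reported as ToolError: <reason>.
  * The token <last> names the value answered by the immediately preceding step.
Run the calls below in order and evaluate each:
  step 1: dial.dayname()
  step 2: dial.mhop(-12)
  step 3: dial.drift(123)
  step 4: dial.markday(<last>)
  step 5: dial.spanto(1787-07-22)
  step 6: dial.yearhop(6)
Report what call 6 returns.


>> dayname()
<< Friday
>> mhop(n='-12')
<< 1787-04-18
>> drift(n='123')
<< 1787-08-19
>> markday(d='<last>')
<< 1787-08-19
>> spanto(d='1787-07-22')
<< -28
>> yearhop(n='6')
<< 1793-08-19

Answer: 1793-08-19


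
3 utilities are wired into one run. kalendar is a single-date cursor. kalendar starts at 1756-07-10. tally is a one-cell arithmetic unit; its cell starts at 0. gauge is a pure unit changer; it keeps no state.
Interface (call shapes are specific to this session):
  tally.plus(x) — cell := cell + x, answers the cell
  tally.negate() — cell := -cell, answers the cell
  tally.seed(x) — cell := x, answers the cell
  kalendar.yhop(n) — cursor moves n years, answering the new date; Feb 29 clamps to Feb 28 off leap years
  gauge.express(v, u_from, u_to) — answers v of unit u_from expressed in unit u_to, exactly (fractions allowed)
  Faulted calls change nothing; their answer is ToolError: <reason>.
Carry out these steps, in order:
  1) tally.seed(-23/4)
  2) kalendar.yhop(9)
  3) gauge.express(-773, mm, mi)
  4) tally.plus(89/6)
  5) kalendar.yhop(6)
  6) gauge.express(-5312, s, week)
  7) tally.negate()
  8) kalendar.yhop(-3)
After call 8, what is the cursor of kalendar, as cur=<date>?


I run seed on x='-23/4', and get -23/4.
Invoking yhop on n='9', — result: 1765-07-10.
Next I call express on v='-773', u_from='mm', u_to='mi', and get -773/1609344.
I invoke plus on x='89/6', and see 109/12.
I invoke yhop on n='6', which returns 1771-07-10.
Then express on v='-5312', u_from='s', u_to='week', giving -83/9450.
I run negate, which returns -109/12.
I call yhop on n='-3': 1768-07-10.

Answer: cur=1768-07-10


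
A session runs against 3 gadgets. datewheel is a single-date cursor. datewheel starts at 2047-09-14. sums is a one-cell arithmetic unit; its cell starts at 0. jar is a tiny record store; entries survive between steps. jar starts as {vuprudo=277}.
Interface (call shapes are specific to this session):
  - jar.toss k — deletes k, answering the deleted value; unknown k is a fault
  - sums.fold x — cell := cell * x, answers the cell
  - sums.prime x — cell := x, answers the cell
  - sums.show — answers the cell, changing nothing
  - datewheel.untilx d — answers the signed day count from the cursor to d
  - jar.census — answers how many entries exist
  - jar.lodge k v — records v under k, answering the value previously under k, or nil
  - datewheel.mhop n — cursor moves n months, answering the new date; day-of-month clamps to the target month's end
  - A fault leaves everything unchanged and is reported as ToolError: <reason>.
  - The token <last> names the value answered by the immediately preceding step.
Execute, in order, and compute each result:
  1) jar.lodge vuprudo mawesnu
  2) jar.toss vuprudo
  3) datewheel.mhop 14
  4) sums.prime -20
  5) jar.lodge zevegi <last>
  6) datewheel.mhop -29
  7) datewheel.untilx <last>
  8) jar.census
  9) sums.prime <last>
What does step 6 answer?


# jar.lodge(k='vuprudo', v='mawesnu') => 277
# jar.toss(k='vuprudo') => mawesnu
# datewheel.mhop(n='14') => 2048-11-14
# sums.prime(x='-20') => -20
# jar.lodge(k='zevegi', v='<last>') => nil
# datewheel.mhop(n='-29') => 2046-06-14
# datewheel.untilx(d='<last>') => 0
# jar.census() => 1
# sums.prime(x='<last>') => 1

Answer: 2046-06-14


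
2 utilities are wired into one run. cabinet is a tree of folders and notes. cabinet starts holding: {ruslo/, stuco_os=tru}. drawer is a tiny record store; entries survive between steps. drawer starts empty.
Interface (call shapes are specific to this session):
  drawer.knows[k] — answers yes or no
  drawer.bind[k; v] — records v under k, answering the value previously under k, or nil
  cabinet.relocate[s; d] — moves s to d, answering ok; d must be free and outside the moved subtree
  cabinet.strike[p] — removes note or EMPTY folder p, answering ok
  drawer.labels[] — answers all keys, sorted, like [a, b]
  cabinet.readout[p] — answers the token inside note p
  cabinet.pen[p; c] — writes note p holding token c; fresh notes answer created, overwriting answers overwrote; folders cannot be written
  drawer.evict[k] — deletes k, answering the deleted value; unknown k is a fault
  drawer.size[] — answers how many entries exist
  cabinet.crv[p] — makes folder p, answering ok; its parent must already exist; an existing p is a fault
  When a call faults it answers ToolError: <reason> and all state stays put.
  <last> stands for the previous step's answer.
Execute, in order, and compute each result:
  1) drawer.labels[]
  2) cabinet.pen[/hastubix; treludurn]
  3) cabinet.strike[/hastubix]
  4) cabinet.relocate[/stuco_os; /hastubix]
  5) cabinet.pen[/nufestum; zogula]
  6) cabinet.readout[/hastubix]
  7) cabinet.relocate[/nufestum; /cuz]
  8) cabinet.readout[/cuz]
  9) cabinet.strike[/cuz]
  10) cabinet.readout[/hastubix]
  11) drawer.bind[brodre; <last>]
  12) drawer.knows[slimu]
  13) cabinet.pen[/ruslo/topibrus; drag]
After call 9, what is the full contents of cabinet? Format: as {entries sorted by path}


Answer: {hastubix=tru, ruslo/}

Derivation:
Invoking labels, → [].
Invoking pen using p: /hastubix, c: treludurn, and observe created.
Next I call strike using p: /hastubix, which returns ok.
Using relocate using s: /stuco_os, d: /hastubix, and get ok.
I try pen using p: /nufestum, c: zogula, — result: created.
I call readout using p: /hastubix: tru.
Now I run relocate using s: /nufestum, d: /cuz, → ok.
Using readout using p: /cuz, giving zogula.
I try strike using p: /cuz, → ok.
I run readout using p: /hastubix, which returns tru.
Next I call bind using k: brodre, v: <last>, and get nil.
Then knows using k: slimu, → no.
I invoke pen using p: /ruslo/topibrus, c: drag, — result: created.


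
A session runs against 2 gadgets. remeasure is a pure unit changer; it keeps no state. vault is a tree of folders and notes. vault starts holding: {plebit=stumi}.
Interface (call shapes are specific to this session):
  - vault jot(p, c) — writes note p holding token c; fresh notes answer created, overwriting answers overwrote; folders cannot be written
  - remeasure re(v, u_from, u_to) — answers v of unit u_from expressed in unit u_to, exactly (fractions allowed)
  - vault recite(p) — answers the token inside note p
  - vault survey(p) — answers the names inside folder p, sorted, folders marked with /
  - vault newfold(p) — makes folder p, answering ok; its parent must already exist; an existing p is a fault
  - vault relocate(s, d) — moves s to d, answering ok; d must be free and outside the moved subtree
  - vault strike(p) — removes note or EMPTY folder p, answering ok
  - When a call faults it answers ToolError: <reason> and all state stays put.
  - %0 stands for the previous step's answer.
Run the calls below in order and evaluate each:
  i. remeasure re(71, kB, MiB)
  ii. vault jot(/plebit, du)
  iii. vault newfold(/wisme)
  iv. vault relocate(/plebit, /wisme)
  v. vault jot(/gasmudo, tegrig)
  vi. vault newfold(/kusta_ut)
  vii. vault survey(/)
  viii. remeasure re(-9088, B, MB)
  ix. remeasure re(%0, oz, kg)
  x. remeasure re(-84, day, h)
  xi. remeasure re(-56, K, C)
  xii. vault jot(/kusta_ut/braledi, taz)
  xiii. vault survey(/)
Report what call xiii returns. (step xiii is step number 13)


Answer: [gasmudo, kusta_ut/, plebit, wisme/]

Derivation:
~$ remeasure re v='71' u_from='kB' u_to='MiB'
  8875/131072
~$ vault jot p='/plebit' c='du'
  overwrote
~$ vault newfold p='/wisme'
  ok
~$ vault relocate s='/plebit' d='/wisme'
  ToolError: exists
~$ vault jot p='/gasmudo' c='tegrig'
  created
~$ vault newfold p='/kusta_ut'
  ok
~$ vault survey p='/'
  [gasmudo, kusta_ut/, plebit, wisme/]
~$ remeasure re v='-9088' u_from='B' u_to='MB'
  -142/15625
~$ remeasure re v='%0' u_from='oz' u_to='kg'
  -3220505827/12500000000000
~$ remeasure re v='-84' u_from='day' u_to='h'
  -2016
~$ remeasure re v='-56' u_from='K' u_to='C'
  -6583/20
~$ vault jot p='/kusta_ut/braledi' c='taz'
  created
~$ vault survey p='/'
  [gasmudo, kusta_ut/, plebit, wisme/]


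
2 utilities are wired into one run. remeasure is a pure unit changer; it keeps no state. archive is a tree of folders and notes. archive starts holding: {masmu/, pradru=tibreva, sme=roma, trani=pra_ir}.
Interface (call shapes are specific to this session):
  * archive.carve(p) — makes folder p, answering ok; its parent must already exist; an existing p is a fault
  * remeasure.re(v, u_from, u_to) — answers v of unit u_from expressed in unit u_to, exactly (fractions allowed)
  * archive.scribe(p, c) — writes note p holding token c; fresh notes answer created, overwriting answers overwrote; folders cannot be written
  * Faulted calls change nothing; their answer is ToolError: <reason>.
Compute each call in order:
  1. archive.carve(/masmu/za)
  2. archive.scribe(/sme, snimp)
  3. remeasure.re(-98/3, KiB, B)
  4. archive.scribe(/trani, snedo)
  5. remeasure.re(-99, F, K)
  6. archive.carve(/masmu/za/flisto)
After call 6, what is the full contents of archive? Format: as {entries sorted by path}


Answer: {masmu/, masmu/za/, masmu/za/flisto/, pradru=tibreva, sme=snimp, trani=snedo}

Derivation:
# archive.carve(p=/masmu/za) ~> ok
# archive.scribe(p=/sme, c=snimp) ~> overwrote
# remeasure.re(v=-98/3, u_from=KiB, u_to=B) ~> -100352/3
# archive.scribe(p=/trani, c=snedo) ~> overwrote
# remeasure.re(v=-99, u_from=F, u_to=K) ~> 36067/180
# archive.carve(p=/masmu/za/flisto) ~> ok


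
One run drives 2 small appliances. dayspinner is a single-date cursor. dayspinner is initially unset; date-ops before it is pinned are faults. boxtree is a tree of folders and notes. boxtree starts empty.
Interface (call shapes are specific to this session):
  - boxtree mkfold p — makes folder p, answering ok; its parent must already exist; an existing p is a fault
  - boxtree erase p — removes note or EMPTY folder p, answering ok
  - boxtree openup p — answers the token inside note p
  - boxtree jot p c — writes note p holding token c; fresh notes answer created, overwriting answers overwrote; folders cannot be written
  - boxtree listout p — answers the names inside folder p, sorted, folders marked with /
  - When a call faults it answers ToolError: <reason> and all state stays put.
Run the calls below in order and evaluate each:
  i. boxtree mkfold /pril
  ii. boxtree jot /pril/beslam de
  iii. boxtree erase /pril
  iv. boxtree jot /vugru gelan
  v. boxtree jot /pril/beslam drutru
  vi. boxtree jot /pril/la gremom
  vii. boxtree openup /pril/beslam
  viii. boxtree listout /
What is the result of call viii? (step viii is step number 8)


[in] boxtree mkfold p: /pril
:: ok
[in] boxtree jot p: /pril/beslam c: de
:: created
[in] boxtree erase p: /pril
:: ToolError: not empty
[in] boxtree jot p: /vugru c: gelan
:: created
[in] boxtree jot p: /pril/beslam c: drutru
:: overwrote
[in] boxtree jot p: /pril/la c: gremom
:: created
[in] boxtree openup p: /pril/beslam
:: drutru
[in] boxtree listout p: /
:: [pril/, vugru]

Answer: [pril/, vugru]


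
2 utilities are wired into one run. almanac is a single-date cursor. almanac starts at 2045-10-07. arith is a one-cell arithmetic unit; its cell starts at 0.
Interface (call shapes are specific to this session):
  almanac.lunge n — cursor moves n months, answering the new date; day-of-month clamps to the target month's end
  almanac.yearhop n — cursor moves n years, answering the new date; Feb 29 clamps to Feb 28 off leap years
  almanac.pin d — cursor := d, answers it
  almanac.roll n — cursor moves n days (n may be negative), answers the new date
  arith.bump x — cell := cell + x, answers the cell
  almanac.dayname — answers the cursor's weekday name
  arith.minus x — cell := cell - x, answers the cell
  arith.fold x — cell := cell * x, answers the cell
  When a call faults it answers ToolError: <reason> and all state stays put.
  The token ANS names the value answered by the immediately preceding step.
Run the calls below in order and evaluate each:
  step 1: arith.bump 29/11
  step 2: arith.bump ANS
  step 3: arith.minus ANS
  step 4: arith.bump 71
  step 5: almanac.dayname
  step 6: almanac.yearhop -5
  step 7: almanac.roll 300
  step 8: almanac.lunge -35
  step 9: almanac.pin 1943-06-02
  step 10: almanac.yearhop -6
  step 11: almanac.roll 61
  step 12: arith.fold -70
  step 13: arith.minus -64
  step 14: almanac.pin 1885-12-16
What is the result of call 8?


-> bump(x→29/11)
<- 29/11
-> bump(x→ANS)
<- 58/11
-> minus(x→ANS)
<- 0
-> bump(x→71)
<- 71
-> dayname()
<- Saturday
-> yearhop(n→-5)
<- 2040-10-07
-> roll(n→300)
<- 2041-08-03
-> lunge(n→-35)
<- 2038-09-03
-> pin(d→1943-06-02)
<- 1943-06-02
-> yearhop(n→-6)
<- 1937-06-02
-> roll(n→61)
<- 1937-08-02
-> fold(x→-70)
<- -4970
-> minus(x→-64)
<- -4906
-> pin(d→1885-12-16)
<- 1885-12-16

Answer: 2038-09-03


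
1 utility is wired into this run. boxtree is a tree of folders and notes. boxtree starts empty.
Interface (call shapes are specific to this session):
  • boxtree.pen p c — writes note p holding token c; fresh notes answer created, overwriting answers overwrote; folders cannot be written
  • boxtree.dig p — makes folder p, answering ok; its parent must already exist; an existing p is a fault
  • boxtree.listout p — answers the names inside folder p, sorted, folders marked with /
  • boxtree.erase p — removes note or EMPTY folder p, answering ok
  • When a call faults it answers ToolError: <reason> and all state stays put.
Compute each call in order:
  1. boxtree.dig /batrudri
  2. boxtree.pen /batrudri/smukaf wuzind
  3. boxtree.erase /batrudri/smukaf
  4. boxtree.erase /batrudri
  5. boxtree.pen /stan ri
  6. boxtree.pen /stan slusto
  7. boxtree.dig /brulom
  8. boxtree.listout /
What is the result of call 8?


Answer: [brulom/, stan]

Derivation:
-> boxtree.dig(p=/batrudri)
<- ok
-> boxtree.pen(p=/batrudri/smukaf, c=wuzind)
<- created
-> boxtree.erase(p=/batrudri/smukaf)
<- ok
-> boxtree.erase(p=/batrudri)
<- ok
-> boxtree.pen(p=/stan, c=ri)
<- created
-> boxtree.pen(p=/stan, c=slusto)
<- overwrote
-> boxtree.dig(p=/brulom)
<- ok
-> boxtree.listout(p=/)
<- [brulom/, stan]
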